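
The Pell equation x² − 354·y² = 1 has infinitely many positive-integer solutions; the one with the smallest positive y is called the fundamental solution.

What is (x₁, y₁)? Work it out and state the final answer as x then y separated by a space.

√354 = [18; 1,4,2,2,18,2,2,4,1,36, …], period ℓ=10 (even) → k=9
a_0=18:  p_0=18·1+0=18,  q_0=18·0+1=1
a_1=1:  p_1=1·18+1=19,  q_1=1·1+0=1
a_2=4:  p_2=4·19+18=94,  q_2=4·1+1=5
a_3=2:  p_3=2·94+19=207,  q_3=2·5+1=11
a_4=2:  p_4=2·207+94=508,  q_4=2·11+5=27
…
a_6=2:  p_6=2·9351+508=19210,  q_6=2·497+27=1021
a_7=2:  p_7=2·19210+9351=47771,  q_7=2·1021+497=2539
a_8=4:  p_8=4·47771+19210=210294,  q_8=4·2539+1021=11177
a_9=1:  p_9=1·210294+47771=258065,  q_9=1·11177+2539=13716
→ (258065, 13716).  Check: 258065²=66597544225, 354·13716²=66597544224, difference 1.

258065 13716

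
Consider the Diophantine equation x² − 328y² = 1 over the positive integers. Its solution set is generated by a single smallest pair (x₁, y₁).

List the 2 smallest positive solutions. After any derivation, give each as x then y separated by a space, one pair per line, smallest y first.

[18; 9,36] for √328; ℓ=2 ⇒ convergent index 1
i=0: a=18 ⇒ p=18, q=1
i=1: a=9 ⇒ p=163, q=9
(x₁, y₁) = (163, 9);  163² − 328·9² = 1 ✓
(163+9√328)^2 = 53137 + 2934√328

163 9
53137 2934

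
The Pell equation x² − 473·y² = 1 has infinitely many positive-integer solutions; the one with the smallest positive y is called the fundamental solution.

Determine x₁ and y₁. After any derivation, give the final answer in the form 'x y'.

87 4

[21; 1,2,1,42] for √473; ℓ=4 ⇒ convergent index 3
a_0=21:  p_0=21·1+0=21,  q_0=21·0+1=1
a_1=1:  p_1=1·21+1=22,  q_1=1·1+0=1
a_2=2:  p_2=2·22+21=65,  q_2=2·1+1=3
a_3=1:  p_3=1·65+22=87,  q_3=1·3+1=4
(x₁, y₁) = (87, 4);  87² − 473·4² = 1 ✓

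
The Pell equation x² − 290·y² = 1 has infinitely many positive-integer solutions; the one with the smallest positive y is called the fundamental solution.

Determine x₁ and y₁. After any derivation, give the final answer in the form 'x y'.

[17; 34] for √290; ℓ=1 ⇒ convergent index 1
a_0=17:  p_0=17·1+0=17,  q_0=17·0+1=1
a_1=34:  p_1=34·17+1=579,  q_1=34·1+0=34
→ (579, 34).  Check: 579²=335241, 290·34²=335240, difference 1.

579 34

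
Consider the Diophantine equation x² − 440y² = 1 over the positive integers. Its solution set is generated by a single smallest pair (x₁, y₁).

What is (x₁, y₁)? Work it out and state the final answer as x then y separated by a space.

21 1

[20; 1,40] for √440; ℓ=2 ⇒ convergent index 1
i=0: a=20 ⇒ p=20, q=1
i=1: a=1 ⇒ p=21, q=1
fundamental: x₁=21, y₁=1  (since 441 − 440·1 = 1)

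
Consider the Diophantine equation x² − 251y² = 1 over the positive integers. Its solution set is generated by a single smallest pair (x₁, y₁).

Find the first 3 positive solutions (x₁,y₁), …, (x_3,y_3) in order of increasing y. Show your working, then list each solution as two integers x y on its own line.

3674890 231957
27009633024199 1704832919460
198514860608593651330 12530146894788486843

√251 → a₀=15, period (1,5,2,1,2,…,5,1,30); ℓ=14 even so k=13
i=0: a=15 ⇒ p=15, q=1
i=1: a=1 ⇒ p=16, q=1
i=2: a=5 ⇒ p=95, q=6
…
i=5: a=2 ⇒ p=808, q=51
…
i=8: a=2 ⇒ p=61043, q=3853
…
i=10: a=1 ⇒ p=212692, q=13425
…
i=12: a=5 ⇒ p=3097857, q=195535
i=13: a=1 ⇒ p=3674890, q=231957
fundamental: x₁=3674890, y₁=231957  (since 13504816512100 − 251·53804049849 = 1)
n=2: (3674890,231957)∘(3674890,231957) = (3674890·3674890+251·231957·231957, 3674890·231957+231957·3674890) = (27009633024199,1704832919460)
n=3: (27009633024199,1704832919460)∘(3674890,231957) = (3674890·27009633024199+251·231957·1704832919460, 3674890·1704832919460+231957·27009633024199) = (198514860608593651330,12530146894788486843)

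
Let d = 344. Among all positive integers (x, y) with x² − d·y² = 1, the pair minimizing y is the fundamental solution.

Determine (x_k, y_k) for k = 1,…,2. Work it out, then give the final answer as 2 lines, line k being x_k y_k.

10405 561
216528049 11674410

√344 = [18; 1,1,4,1,3,1,4,1,1,36, …], period ℓ=10 (even) → k=9
a_0=18:  p_0=18·1+0=18,  q_0=18·0+1=1
…
a_3=4:  p_3=4·37+19=167,  q_3=4·2+1=9
…
a_7=4:  p_7=4·983+779=4711,  q_7=4·53+42=254
a_8=1:  p_8=1·4711+983=5694,  q_8=1·254+53=307
a_9=1:  p_9=1·5694+4711=10405,  q_9=1·307+254=561
fundamental: x₁=10405, y₁=561  (since 108264025 − 344·314721 = 1)
k=2:  x_2 = 10405·10405+344·561·561 = 216528049,  y_2 = 10405·561+561·10405 = 11674410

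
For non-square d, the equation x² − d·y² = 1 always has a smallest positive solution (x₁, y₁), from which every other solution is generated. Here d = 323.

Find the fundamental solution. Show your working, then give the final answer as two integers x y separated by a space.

18 1

√323 = [17; 1,34, …], period ℓ=2 (even) → k=1
i=0: a=17 ⇒ p=17, q=1
i=1: a=1 ⇒ p=18, q=1
→ (18, 1).  Check: 18²=324, 323·1²=323, difference 1.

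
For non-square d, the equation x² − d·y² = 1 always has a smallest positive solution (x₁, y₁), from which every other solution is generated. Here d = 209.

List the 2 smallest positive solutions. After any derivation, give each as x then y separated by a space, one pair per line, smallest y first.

46551 3220
4333991201 299788440

√209 → a₀=14, period (2,5,3,2,3,5,2,28); ℓ=8 even so k=7
step 0: (14, 1)  from 14·(1,0) + (0,1)
…
step 2: (159, 11)  from 5·(29,2) + (14,1)
step 3: (506, 35)  from 3·(159,11) + (29,2)
…
step 6: (21266, 1471)  from 5·(4019,278) + (1171,81)
step 7: (46551, 3220)  from 2·(21266,1471) + (4019,278)
→ (46551, 3220).  Check: 46551²=2166995601, 209·3220²=2166995600, difference 1.
(46551+3220√209)^2 = 4333991201 + 299788440√209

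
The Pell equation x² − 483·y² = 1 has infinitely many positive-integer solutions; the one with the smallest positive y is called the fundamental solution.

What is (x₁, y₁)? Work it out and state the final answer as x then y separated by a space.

22 1

[21; 1,42] for √483; ℓ=2 ⇒ convergent index 1
a_0=21:  p_0=21·1+0=21,  q_0=21·0+1=1
a_1=1:  p_1=1·21+1=22,  q_1=1·1+0=1
→ (22, 1).  Check: 22²=484, 483·1²=483, difference 1.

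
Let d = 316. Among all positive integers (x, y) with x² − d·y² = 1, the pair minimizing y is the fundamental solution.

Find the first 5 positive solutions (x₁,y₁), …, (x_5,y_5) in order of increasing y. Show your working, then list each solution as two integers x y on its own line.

12799 720
327628801 18430560
8386642035199 471785474160
214681262489395201 12076764549117120
5495410948816896319999 309141018456514563600

√316 = [17; 1,3,2,8,2,3,1,34, …], period ℓ=8 (even) → k=7
step 0: (17, 1)  from 17·(1,0) + (0,1)
step 1: (18, 1)  from 1·(17,1) + (1,0)
…
step 4: (1351, 76)  from 8·(160,9) + (71,4)
…
step 6: (9937, 559)  from 3·(2862,161) + (1351,76)
step 7: (12799, 720)  from 1·(9937,559) + (2862,161)
(x₁, y₁) = (12799, 720);  12799² − 316·720² = 1 ✓
k=2:  x_2 = 12799·12799+316·720·720 = 327628801,  y_2 = 12799·720+720·12799 = 18430560
k=3:  x_3 = 12799·327628801+316·720·18430560 = 8386642035199,  y_3 = 12799·18430560+720·327628801 = 471785474160
k=4:  x_4 = 12799·8386642035199+316·720·471785474160 = 214681262489395201,  y_4 = 12799·471785474160+720·8386642035199 = 12076764549117120
k=5:  x_5 = 12799·214681262489395201+316·720·12076764549117120 = 5495410948816896319999,  y_5 = 12799·12076764549117120+720·214681262489395201 = 309141018456514563600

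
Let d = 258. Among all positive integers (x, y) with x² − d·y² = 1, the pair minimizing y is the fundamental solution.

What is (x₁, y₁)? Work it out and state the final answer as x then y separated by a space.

d=258: √d = [16; 16,32] (ℓ=2, even), read p_1/q_1
step 0: (16, 1)  from 16·(1,0) + (0,1)
step 1: (257, 16)  from 16·(16,1) + (1,0)
fundamental: x₁=257, y₁=16  (since 66049 − 258·256 = 1)

257 16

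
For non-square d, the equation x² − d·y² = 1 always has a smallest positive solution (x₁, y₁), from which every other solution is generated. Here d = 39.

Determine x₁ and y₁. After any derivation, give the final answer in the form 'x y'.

√39 = [6; 4,12, …], period ℓ=2 (even) → k=1
a_0=6:  p_0=6·1+0=6,  q_0=6·0+1=1
a_1=4:  p_1=4·6+1=25,  q_1=4·1+0=4
fundamental: x₁=25, y₁=4  (since 625 − 39·16 = 1)

25 4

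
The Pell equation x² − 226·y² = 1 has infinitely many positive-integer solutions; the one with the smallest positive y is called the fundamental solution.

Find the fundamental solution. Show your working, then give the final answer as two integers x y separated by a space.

[15; 30] for √226; ℓ=1 ⇒ convergent index 1
i=0: a=15 ⇒ p=15, q=1
i=1: a=30 ⇒ p=451, q=30
fundamental: x₁=451, y₁=30  (since 203401 − 226·900 = 1)

451 30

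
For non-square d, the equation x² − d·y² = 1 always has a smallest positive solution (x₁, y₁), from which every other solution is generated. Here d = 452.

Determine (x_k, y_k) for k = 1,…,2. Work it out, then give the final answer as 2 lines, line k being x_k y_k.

[21; 3,1,5,3,10,3,5,1,3,42] for √452; ℓ=10 ⇒ convergent index 9
a_0=21:  p_0=21·1+0=21,  q_0=21·0+1=1
…
a_5=10:  p_5=10·1552+489=16009,  q_5=10·73+23=753
…
a_8=1:  p_8=1·263904+49579=313483,  q_8=1·12413+2332=14745
a_9=3:  p_9=3·313483+263904=1204353,  q_9=3·14745+12413=56648
→ (1204353, 56648).  Check: 1204353²=1450466148609, 452·56648²=1450466148608, difference 1.
k=2:  x_2 = 1204353·1204353+452·56648·56648 = 2900932297217,  y_2 = 1204353·56648+56648·1204353 = 136448377488

1204353 56648
2900932297217 136448377488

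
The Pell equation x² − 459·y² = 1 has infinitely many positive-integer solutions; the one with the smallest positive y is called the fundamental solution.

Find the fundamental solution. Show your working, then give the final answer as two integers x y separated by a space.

499850 23331

√459 → a₀=21, period (2,2,1,4,21,4,1,2,2,42); ℓ=10 even so k=9
k=0  a_k=21  p_k/q_k = 21/1
k=1  a_k=2  p_k/q_k = 43/2
k=2  a_k=2  p_k/q_k = 107/5
…
k=4  a_k=4  p_k/q_k = 707/33
…
k=6  a_k=4  p_k/q_k = 60695/2833
k=7  a_k=1  p_k/q_k = 75692/3533
k=8  a_k=2  p_k/q_k = 212079/9899
k=9  a_k=2  p_k/q_k = 499850/23331
→ (499850, 23331).  Check: 499850²=249850022500, 459·23331²=249850022499, difference 1.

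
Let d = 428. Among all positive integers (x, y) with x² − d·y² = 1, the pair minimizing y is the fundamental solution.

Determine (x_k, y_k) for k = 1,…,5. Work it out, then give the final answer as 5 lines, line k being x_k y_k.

d=428: √d = [20; 1,2,4,1,5,10,5,1,4,2,1,40] (ℓ=12, even), read p_11/q_11
step 0: (20, 1)  from 20·(1,0) + (0,1)
step 1: (21, 1)  from 1·(20,1) + (1,0)
step 2: (62, 3)  from 2·(21,1) + (20,1)
…
step 4: (331, 16)  from 1·(269,13) + (62,3)
…
step 6: (19571, 946)  from 10·(1924,93) + (331,16)
step 7: (99779, 4823)  from 5·(19571,946) + (1924,93)
step 8: (119350, 5769)  from 1·(99779,4823) + (19571,946)
step 9: (577179, 27899)  from 4·(119350,5769) + (99779,4823)
step 10: (1273708, 61567)  from 2·(577179,27899) + (119350,5769)
step 11: (1850887, 89466)  from 1·(1273708,61567) + (577179,27899)
→ (1850887, 89466).  Check: 1850887²=3425782686769, 428·89466²=3425782686768, difference 1.
(1850887+89466√428)^2 = 6851565373537 + 331182912684√428
(1850887+89466√428)^3 = 25362946559057703751 + 1225964295417811950√428
(1850887+89466√428)^4 = 93887896135702420679780737 + 4538242753705644230486616√428
(1850887+89466√428)^5 = 347551772829818329662915600223687 + 16799549031354731501369944644834√428

1850887 89466
6851565373537 331182912684
25362946559057703751 1225964295417811950
93887896135702420679780737 4538242753705644230486616
347551772829818329662915600223687 16799549031354731501369944644834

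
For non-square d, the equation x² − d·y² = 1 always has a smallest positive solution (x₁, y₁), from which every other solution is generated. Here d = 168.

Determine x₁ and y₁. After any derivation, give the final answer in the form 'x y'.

[12; 1,24] for √168; ℓ=2 ⇒ convergent index 1
k=0  a_k=12  p_k/q_k = 12/1
k=1  a_k=1  p_k/q_k = 13/1
→ (13, 1).  Check: 13²=169, 168·1²=168, difference 1.

13 1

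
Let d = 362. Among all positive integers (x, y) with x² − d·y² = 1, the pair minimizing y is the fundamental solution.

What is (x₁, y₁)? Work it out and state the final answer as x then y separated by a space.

[19; 38] for √362; ℓ=1 ⇒ convergent index 1
k=0  a_k=19  p_k/q_k = 19/1
k=1  a_k=38  p_k/q_k = 723/38
→ (723, 38).  Check: 723²=522729, 362·38²=522728, difference 1.

723 38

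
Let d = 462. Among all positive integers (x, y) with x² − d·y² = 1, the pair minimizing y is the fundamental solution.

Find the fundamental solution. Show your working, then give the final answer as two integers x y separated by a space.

d=462: √d = [21; 2,42] (ℓ=2, even), read p_1/q_1
step 0: (21, 1)  from 21·(1,0) + (0,1)
step 1: (43, 2)  from 2·(21,1) + (1,0)
(x₁, y₁) = (43, 2);  43² − 462·2² = 1 ✓

43 2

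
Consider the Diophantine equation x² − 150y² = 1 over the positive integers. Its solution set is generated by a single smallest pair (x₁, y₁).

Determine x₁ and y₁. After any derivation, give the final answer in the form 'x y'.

√150 = [12; 4,24, …], period ℓ=2 (even) → k=1
step 0: (12, 1)  from 12·(1,0) + (0,1)
step 1: (49, 4)  from 4·(12,1) + (1,0)
fundamental: x₁=49, y₁=4  (since 2401 − 150·16 = 1)

49 4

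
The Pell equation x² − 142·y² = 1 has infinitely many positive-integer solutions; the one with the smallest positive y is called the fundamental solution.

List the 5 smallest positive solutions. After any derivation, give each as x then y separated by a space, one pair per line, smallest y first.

143 12
40897 3432
11696399 981540
3345129217 280717008
956695259663 80284082748

[11; 1,10,1,22] for √142; ℓ=4 ⇒ convergent index 3
i=0: a=11 ⇒ p=11, q=1
i=1: a=1 ⇒ p=12, q=1
i=2: a=10 ⇒ p=131, q=11
i=3: a=1 ⇒ p=143, q=12
(x₁, y₁) = (143, 12);  143² − 142·12² = 1 ✓
(x_2, y_2) = (143·143 + 142·12·12, 143·12 + 12·143) = (40897, 3432)
(x_3, y_3) = (143·40897 + 142·12·3432, 143·3432 + 12·40897) = (11696399, 981540)
(x_4, y_4) = (143·11696399 + 142·12·981540, 143·981540 + 12·11696399) = (3345129217, 280717008)
(x_5, y_5) = (143·3345129217 + 142·12·280717008, 143·280717008 + 12·3345129217) = (956695259663, 80284082748)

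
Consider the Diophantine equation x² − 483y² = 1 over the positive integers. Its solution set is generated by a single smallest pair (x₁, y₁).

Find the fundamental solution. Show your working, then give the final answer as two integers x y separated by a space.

22 1

√483 = [21; 1,42, …], period ℓ=2 (even) → k=1
a_0=21:  p_0=21·1+0=21,  q_0=21·0+1=1
a_1=1:  p_1=1·21+1=22,  q_1=1·1+0=1
(x₁, y₁) = (22, 1);  22² − 483·1² = 1 ✓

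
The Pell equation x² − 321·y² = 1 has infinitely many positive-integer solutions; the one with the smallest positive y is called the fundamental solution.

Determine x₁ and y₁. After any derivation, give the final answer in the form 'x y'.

d=321: √d = [17; 1,10,1,34] (ℓ=4, even), read p_3/q_3
k=0  a_k=17  p_k/q_k = 17/1
k=1  a_k=1  p_k/q_k = 18/1
k=2  a_k=10  p_k/q_k = 197/11
k=3  a_k=1  p_k/q_k = 215/12
(x₁, y₁) = (215, 12);  215² − 321·12² = 1 ✓

215 12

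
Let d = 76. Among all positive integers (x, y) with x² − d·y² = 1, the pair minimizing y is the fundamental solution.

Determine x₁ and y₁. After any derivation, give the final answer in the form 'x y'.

57799 6630

d=76: √d = [8; 1,2,1,1,5,4,5,1,1,2,1,16] (ℓ=12, even), read p_11/q_11
i=0: a=8 ⇒ p=8, q=1
i=1: a=1 ⇒ p=9, q=1
i=2: a=2 ⇒ p=26, q=3
i=3: a=1 ⇒ p=35, q=4
…
i=5: a=5 ⇒ p=340, q=39
i=6: a=4 ⇒ p=1421, q=163
i=7: a=5 ⇒ p=7445, q=854
i=8: a=1 ⇒ p=8866, q=1017
i=9: a=1 ⇒ p=16311, q=1871
i=10: a=2 ⇒ p=41488, q=4759
i=11: a=1 ⇒ p=57799, q=6630
→ (57799, 6630).  Check: 57799²=3340724401, 76·6630²=3340724400, difference 1.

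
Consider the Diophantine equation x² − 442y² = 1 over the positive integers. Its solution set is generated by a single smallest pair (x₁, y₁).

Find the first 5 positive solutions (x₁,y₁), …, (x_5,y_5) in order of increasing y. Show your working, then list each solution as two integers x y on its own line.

883 42
1559377 74172
2753858899 130987710
4863313256257 231324221688
8588608456690963 408518444513298

[21; 42] for √442; ℓ=1 ⇒ convergent index 1
i=0: a=21 ⇒ p=21, q=1
i=1: a=42 ⇒ p=883, q=42
fundamental: x₁=883, y₁=42  (since 779689 − 442·1764 = 1)
(x_2, y_2) = (883·883 + 442·42·42, 883·42 + 42·883) = (1559377, 74172)
(x_3, y_3) = (883·1559377 + 442·42·74172, 883·74172 + 42·1559377) = (2753858899, 130987710)
(x_4, y_4) = (883·2753858899 + 442·42·130987710, 883·130987710 + 42·2753858899) = (4863313256257, 231324221688)
(x_5, y_5) = (883·4863313256257 + 442·42·231324221688, 883·231324221688 + 42·4863313256257) = (8588608456690963, 408518444513298)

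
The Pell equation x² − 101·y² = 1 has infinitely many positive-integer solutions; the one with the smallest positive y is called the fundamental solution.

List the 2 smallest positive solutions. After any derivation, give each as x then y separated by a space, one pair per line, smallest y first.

d=101: √d = [10; 20] (ℓ=1, odd), read p_1/q_1
i=0: a=10 ⇒ p=10, q=1
i=1: a=20 ⇒ p=201, q=20
→ (201, 20).  Check: 201²=40401, 101·20²=40400, difference 1.
(x_2, y_2) = (201·201 + 101·20·20, 201·20 + 20·201) = (80801, 8040)

201 20
80801 8040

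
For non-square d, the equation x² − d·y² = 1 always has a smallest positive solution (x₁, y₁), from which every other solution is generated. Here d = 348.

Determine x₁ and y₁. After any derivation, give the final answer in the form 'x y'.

d=348: √d = [18; 1,1,1,8,1,1,1,36] (ℓ=8, even), read p_7/q_7
step 0: (18, 1)  from 18·(1,0) + (0,1)
step 1: (19, 1)  from 1·(18,1) + (1,0)
step 2: (37, 2)  from 1·(19,1) + (18,1)
step 3: (56, 3)  from 1·(37,2) + (19,1)
step 4: (485, 26)  from 8·(56,3) + (37,2)
step 5: (541, 29)  from 1·(485,26) + (56,3)
step 6: (1026, 55)  from 1·(541,29) + (485,26)
step 7: (1567, 84)  from 1·(1026,55) + (541,29)
→ (1567, 84).  Check: 1567²=2455489, 348·84²=2455488, difference 1.

1567 84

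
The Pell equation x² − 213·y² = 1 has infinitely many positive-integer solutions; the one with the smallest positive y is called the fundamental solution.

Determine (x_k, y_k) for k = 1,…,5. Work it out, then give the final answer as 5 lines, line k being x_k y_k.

d=213: √d = [14; 1,1,2,6,1,8,1,6,2,1,1,28] (ℓ=12, even), read p_11/q_11
step 0: (14, 1)  from 14·(1,0) + (0,1)
…
step 3: (73, 5)  from 2·(29,2) + (15,1)
step 4: (467, 32)  from 6·(73,5) + (29,2)
step 5: (540, 37)  from 1·(467,32) + (73,5)
step 6: (4787, 328)  from 8·(540,37) + (467,32)
…
step 10: (115574, 7919)  from 1·(78825,5401) + (36749,2518)
step 11: (194399, 13320)  from 1·(115574,7919) + (78825,5401)
→ (194399, 13320).  Check: 194399²=37790971201, 213·13320²=37790971200, difference 1.
(x_2, y_2) = (194399·194399 + 213·13320·13320, 194399·13320 + 13320·194399) = (75581942401, 5178789360)
(x_3, y_3) = (194399·75581942401 + 213·13320·5178789360, 194399·5178789360 + 13320·75581942401) = (29386108041429599, 2013502945575960)
(x_4, y_4) = (194399·29386108041429599 + 213·13320·2013502945575960, 194399·2013502945575960 + 13320·29386108041429599) = (11425260034216163289601, 782845918228863306720)
(x_5, y_5) = (194399·11425260034216163289601 + 213·13320·782845918228863306720, 194399·782845918228863306720 + 13320·11425260034216163289601) = (4442118250753789746628859999, 304368927313532092980546600)

194399 13320
75581942401 5178789360
29386108041429599 2013502945575960
11425260034216163289601 782845918228863306720
4442118250753789746628859999 304368927313532092980546600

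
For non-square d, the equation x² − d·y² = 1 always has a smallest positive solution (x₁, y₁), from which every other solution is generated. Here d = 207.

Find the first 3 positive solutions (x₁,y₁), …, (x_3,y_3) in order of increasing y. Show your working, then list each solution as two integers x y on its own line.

1151 80
2649601 184160
6099380351 423936240

[14; 2,1,1,2,1,1,2,28] for √207; ℓ=8 ⇒ convergent index 7
a_0=14:  p_0=14·1+0=14,  q_0=14·0+1=1
a_1=2:  p_1=2·14+1=29,  q_1=2·1+0=2
a_2=1:  p_2=1·29+14=43,  q_2=1·2+1=3
a_3=1:  p_3=1·43+29=72,  q_3=1·3+2=5
…
a_5=1:  p_5=1·187+72=259,  q_5=1·13+5=18
a_6=1:  p_6=1·259+187=446,  q_6=1·18+13=31
a_7=2:  p_7=2·446+259=1151,  q_7=2·31+18=80
fundamental: x₁=1151, y₁=80  (since 1324801 − 207·6400 = 1)
(1151+80√207)^2 = 2649601 + 184160√207
(1151+80√207)^3 = 6099380351 + 423936240√207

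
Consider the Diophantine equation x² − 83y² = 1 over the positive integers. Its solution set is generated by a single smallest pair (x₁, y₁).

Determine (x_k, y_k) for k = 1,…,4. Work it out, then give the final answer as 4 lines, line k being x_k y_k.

82 9
13447 1476
2205226 242055
361643617 39695544

√83 = [9; 9,18, …], period ℓ=2 (even) → k=1
step 0: (9, 1)  from 9·(1,0) + (0,1)
step 1: (82, 9)  from 9·(9,1) + (1,0)
(x₁, y₁) = (82, 9);  82² − 83·9² = 1 ✓
k=2:  x_2 = 82·82+83·9·9 = 13447,  y_2 = 82·9+9·82 = 1476
k=3:  x_3 = 82·13447+83·9·1476 = 2205226,  y_3 = 82·1476+9·13447 = 242055
k=4:  x_4 = 82·2205226+83·9·242055 = 361643617,  y_4 = 82·242055+9·2205226 = 39695544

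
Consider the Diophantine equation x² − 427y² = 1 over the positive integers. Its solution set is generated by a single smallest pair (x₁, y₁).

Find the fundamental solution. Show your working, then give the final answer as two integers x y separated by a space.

62 3

√427 → a₀=20, period (1,1,1,40); ℓ=4 even so k=3
step 0: (20, 1)  from 20·(1,0) + (0,1)
…
step 2: (41, 2)  from 1·(21,1) + (20,1)
step 3: (62, 3)  from 1·(41,2) + (21,1)
(x₁, y₁) = (62, 3);  62² − 427·3² = 1 ✓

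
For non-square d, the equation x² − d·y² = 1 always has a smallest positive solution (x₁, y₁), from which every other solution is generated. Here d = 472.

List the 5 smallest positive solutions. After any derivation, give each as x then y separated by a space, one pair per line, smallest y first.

√472 → a₀=21, period (1,2,1,1,1,…,2,1,42); ℓ=14 even so k=13
step 0: (21, 1)  from 21·(1,0) + (0,1)
step 1: (22, 1)  from 1·(21,1) + (1,0)
step 2: (65, 3)  from 2·(22,1) + (21,1)
…
step 4: (152, 7)  from 1·(87,4) + (65,3)
…
step 7: (5779, 266)  from 5·(1108,51) + (239,11)
…
step 10: (54227, 2496)  from 1·(30003,1381) + (24224,1115)
…
step 12: (222687, 10250)  from 2·(84230,3877) + (54227,2496)
step 13: (306917, 14127)  from 1·(222687,10250) + (84230,3877)
→ (306917, 14127).  Check: 306917²=94198044889, 472·14127²=94198044888, difference 1.
k=2:  x_2 = 306917·306917+472·14127·14127 = 188396089777,  y_2 = 306917·14127+14127·306917 = 8671632918
k=3:  x_3 = 306917·188396089777+472·14127·8671632918 = 115643925371868101,  y_3 = 306917·8671632918+14127·188396089777 = 5322943120573485
k=4:  x_4 = 306917·115643925371868101+472·14127·5322943120573485 = 70986173286526887819457,  y_4 = 306917·5322943120573485+14127·115643925371868101 = 3267403467465432958572
k=5:  x_5 = 306917·70986173286526887819457+472·14127·3267403467465432958572 = 43573726693046301732396700037,  y_5 = 306917·3267403467465432958572+14127·70986173286526887819457 = 2005643340042853631571511563

306917 14127
188396089777 8671632918
115643925371868101 5322943120573485
70986173286526887819457 3267403467465432958572
43573726693046301732396700037 2005643340042853631571511563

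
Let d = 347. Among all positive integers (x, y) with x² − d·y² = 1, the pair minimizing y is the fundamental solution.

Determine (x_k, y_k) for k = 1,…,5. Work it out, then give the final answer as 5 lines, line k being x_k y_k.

641602 34443
823306252807 44197395372
1056469876826312026 56714274530897445
1355666371822207590758497 72775983935101527618408
1739596510986687599414840072362 93386433689401306371520721787

√347 = [18; 1,1,1,2,4,…,1,1,36, …], period ℓ=14 (even) → k=13
a_0=18:  p_0=18·1+0=18,  q_0=18·0+1=1
…
a_2=1:  p_2=1·19+18=37,  q_2=1·1+1=2
a_3=1:  p_3=1·37+19=56,  q_3=1·2+1=3
…
a_6=1:  p_6=1·652+149=801,  q_6=1·35+8=43
a_7=17:  p_7=17·801+652=14269,  q_7=17·43+35=766
a_8=1:  p_8=1·14269+801=15070,  q_8=1·766+43=809
a_9=4:  p_9=4·15070+14269=74549,  q_9=4·809+766=4002
…
a_12=1:  p_12=1·238717+164168=402885,  q_12=1·12815+8813=21628
a_13=1:  p_13=1·402885+238717=641602,  q_13=1·21628+12815=34443
→ (641602, 34443).  Check: 641602²=411653126404, 347·34443²=411653126403, difference 1.
k=2:  x_2 = 641602·641602+347·34443·34443 = 823306252807,  y_2 = 641602·34443+34443·641602 = 44197395372
k=3:  x_3 = 641602·823306252807+347·34443·44197395372 = 1056469876826312026,  y_3 = 641602·44197395372+34443·823306252807 = 56714274530897445
k=4:  x_4 = 641602·1056469876826312026+347·34443·56714274530897445 = 1355666371822207590758497,  y_4 = 641602·56714274530897445+34443·1056469876826312026 = 72775983935101527618408
k=5:  x_5 = 641602·1355666371822207590758497+347·34443·72775983935101527618408 = 1739596510986687599414840072362,  y_5 = 641602·72775983935101527618408+34443·1355666371822207590758497 = 93386433689401306371520721787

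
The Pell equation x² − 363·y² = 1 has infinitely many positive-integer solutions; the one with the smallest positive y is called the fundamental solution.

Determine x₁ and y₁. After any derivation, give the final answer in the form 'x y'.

√363 → a₀=19, period (19,38); ℓ=2 even so k=1
step 0: (19, 1)  from 19·(1,0) + (0,1)
step 1: (362, 19)  from 19·(19,1) + (1,0)
(x₁, y₁) = (362, 19);  362² − 363·19² = 1 ✓

362 19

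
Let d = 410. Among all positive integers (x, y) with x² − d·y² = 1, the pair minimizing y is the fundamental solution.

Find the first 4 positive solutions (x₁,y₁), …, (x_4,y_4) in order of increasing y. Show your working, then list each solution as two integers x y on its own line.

81 4
13121 648
2125521 104972
344321281 17004816

d=410: √d = [20; 4,40] (ℓ=2, even), read p_1/q_1
step 0: (20, 1)  from 20·(1,0) + (0,1)
step 1: (81, 4)  from 4·(20,1) + (1,0)
→ (81, 4).  Check: 81²=6561, 410·4²=6560, difference 1.
k=2:  x_2 = 81·81+410·4·4 = 13121,  y_2 = 81·4+4·81 = 648
k=3:  x_3 = 81·13121+410·4·648 = 2125521,  y_3 = 81·648+4·13121 = 104972
k=4:  x_4 = 81·2125521+410·4·104972 = 344321281,  y_4 = 81·104972+4·2125521 = 17004816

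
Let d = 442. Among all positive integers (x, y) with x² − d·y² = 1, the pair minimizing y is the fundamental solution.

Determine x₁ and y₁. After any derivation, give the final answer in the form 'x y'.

883 42

[21; 42] for √442; ℓ=1 ⇒ convergent index 1
k=0  a_k=21  p_k/q_k = 21/1
k=1  a_k=42  p_k/q_k = 883/42
(x₁, y₁) = (883, 42);  883² − 442·42² = 1 ✓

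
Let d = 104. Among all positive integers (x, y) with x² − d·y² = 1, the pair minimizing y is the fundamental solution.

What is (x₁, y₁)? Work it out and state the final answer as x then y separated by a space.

51 5

[10; 5,20] for √104; ℓ=2 ⇒ convergent index 1
a_0=10:  p_0=10·1+0=10,  q_0=10·0+1=1
a_1=5:  p_1=5·10+1=51,  q_1=5·1+0=5
fundamental: x₁=51, y₁=5  (since 2601 − 104·25 = 1)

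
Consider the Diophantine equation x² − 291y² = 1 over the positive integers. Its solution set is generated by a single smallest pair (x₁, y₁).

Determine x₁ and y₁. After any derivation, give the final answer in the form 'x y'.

290 17

√291 = [17; 17,34, …], period ℓ=2 (even) → k=1
step 0: (17, 1)  from 17·(1,0) + (0,1)
step 1: (290, 17)  from 17·(17,1) + (1,0)
fundamental: x₁=290, y₁=17  (since 84100 − 291·289 = 1)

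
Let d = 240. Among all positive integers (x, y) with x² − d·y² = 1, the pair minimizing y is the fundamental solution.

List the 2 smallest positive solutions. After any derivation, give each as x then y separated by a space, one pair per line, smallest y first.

√240 → a₀=15, period (2,30); ℓ=2 even so k=1
step 0: (15, 1)  from 15·(1,0) + (0,1)
step 1: (31, 2)  from 2·(15,1) + (1,0)
fundamental: x₁=31, y₁=2  (since 961 − 240·4 = 1)
n=2: (31,2)∘(31,2) = (31·31+240·2·2, 31·2+2·31) = (1921,124)

31 2
1921 124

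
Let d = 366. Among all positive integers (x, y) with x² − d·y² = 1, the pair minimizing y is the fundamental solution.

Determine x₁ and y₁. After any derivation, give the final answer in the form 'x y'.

√366 → a₀=19, period (7,1,1,1,2,12,2,1,1,1,7,38); ℓ=12 even so k=11
k=0  a_k=19  p_k/q_k = 19/1
…
k=3  a_k=1  p_k/q_k = 287/15
…
k=5  a_k=2  p_k/q_k = 1167/61
…
k=8  a_k=1  p_k/q_k = 44499/2326
…
k=10  a_k=1  p_k/q_k = 119053/6223
k=11  a_k=7  p_k/q_k = 907925/47458
fundamental: x₁=907925, y₁=47458  (since 824327805625 − 366·2252261764 = 1)

907925 47458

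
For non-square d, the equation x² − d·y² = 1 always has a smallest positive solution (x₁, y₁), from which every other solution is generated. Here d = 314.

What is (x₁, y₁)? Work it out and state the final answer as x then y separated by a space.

√314 = [17; 1,2,1,1,2,1,34, …], period ℓ=7 (odd) → k=13
k=0  a_k=17  p_k/q_k = 17/1
k=1  a_k=1  p_k/q_k = 18/1
…
k=3  a_k=1  p_k/q_k = 71/4
k=4  a_k=1  p_k/q_k = 124/7
k=5  a_k=2  p_k/q_k = 319/18
…
k=7  a_k=34  p_k/q_k = 15381/868
k=8  a_k=1  p_k/q_k = 15824/893
k=9  a_k=2  p_k/q_k = 47029/2654
k=10  a_k=1  p_k/q_k = 62853/3547
…
k=12  a_k=2  p_k/q_k = 282617/15949
k=13  a_k=1  p_k/q_k = 392499/22150
→ (392499, 22150).  Check: 392499²=154055465001, 314·22150²=154055465000, difference 1.

392499 22150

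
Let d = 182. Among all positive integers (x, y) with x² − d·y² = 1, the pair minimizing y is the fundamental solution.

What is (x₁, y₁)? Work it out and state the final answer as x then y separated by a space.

√182 → a₀=13, period (2,26); ℓ=2 even so k=1
k=0  a_k=13  p_k/q_k = 13/1
k=1  a_k=2  p_k/q_k = 27/2
(x₁, y₁) = (27, 2);  27² − 182·2² = 1 ✓

27 2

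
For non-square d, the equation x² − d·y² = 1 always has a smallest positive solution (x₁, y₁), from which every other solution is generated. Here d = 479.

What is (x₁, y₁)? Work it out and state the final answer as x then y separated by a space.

√479 = [21; 1,7,1,3,2,21,2,3,1,7,1,42, …], period ℓ=12 (even) → k=11
a_0=21:  p_0=21·1+0=21,  q_0=21·0+1=1
…
a_4=3:  p_4=3·197+175=766,  q_4=3·9+8=35
a_5=2:  p_5=2·766+197=1729,  q_5=2·35+9=79
a_6=21:  p_6=21·1729+766=37075,  q_6=21·79+35=1694
…
a_8=3:  p_8=3·75879+37075=264712,  q_8=3·3467+1694=12095
…
a_10=7:  p_10=7·340591+264712=2648849,  q_10=7·15562+12095=121029
a_11=1:  p_11=1·2648849+340591=2989440,  q_11=1·121029+15562=136591
(x₁, y₁) = (2989440, 136591);  2989440² − 479·136591² = 1 ✓

2989440 136591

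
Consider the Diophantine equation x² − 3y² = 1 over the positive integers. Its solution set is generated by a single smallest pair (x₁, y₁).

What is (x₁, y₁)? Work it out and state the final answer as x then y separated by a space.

√3 → a₀=1, period (1,2); ℓ=2 even so k=1
i=0: a=1 ⇒ p=1, q=1
i=1: a=1 ⇒ p=2, q=1
(x₁, y₁) = (2, 1);  2² − 3·1² = 1 ✓

2 1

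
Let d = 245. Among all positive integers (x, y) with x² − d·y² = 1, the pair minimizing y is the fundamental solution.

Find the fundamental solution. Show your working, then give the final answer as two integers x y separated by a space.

√245 = [15; 1,1,1,7,6,7,1,1,1,30, …], period ℓ=10 (even) → k=9
step 0: (15, 1)  from 15·(1,0) + (0,1)
step 1: (16, 1)  from 1·(15,1) + (1,0)
…
step 5: (2207, 141)  from 6·(360,23) + (47,3)
step 6: (15809, 1010)  from 7·(2207,141) + (360,23)
…
step 8: (33825, 2161)  from 1·(18016,1151) + (15809,1010)
step 9: (51841, 3312)  from 1·(33825,2161) + (18016,1151)
fundamental: x₁=51841, y₁=3312  (since 2687489281 − 245·10969344 = 1)

51841 3312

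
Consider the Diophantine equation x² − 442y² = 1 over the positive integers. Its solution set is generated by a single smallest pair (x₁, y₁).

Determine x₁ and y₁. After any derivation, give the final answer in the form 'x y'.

d=442: √d = [21; 42] (ℓ=1, odd), read p_1/q_1
k=0  a_k=21  p_k/q_k = 21/1
k=1  a_k=42  p_k/q_k = 883/42
fundamental: x₁=883, y₁=42  (since 779689 − 442·1764 = 1)

883 42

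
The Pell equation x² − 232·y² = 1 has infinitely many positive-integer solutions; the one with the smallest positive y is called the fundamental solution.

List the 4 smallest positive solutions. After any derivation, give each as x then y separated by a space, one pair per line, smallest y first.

19603 1287
768555217 50458122
30131975818099 1978261129845
1181354243155834177 77559705806244948

d=232: √d = [15; 4,3,7,3,4,30] (ℓ=6, even), read p_5/q_5
i=0: a=15 ⇒ p=15, q=1
…
i=4: a=3 ⇒ p=4539, q=298
i=5: a=4 ⇒ p=19603, q=1287
fundamental: x₁=19603, y₁=1287  (since 384277609 − 232·1656369 = 1)
(19603+1287√232)^2 = 768555217 + 50458122√232
(19603+1287√232)^3 = 30131975818099 + 1978261129845√232
(19603+1287√232)^4 = 1181354243155834177 + 77559705806244948√232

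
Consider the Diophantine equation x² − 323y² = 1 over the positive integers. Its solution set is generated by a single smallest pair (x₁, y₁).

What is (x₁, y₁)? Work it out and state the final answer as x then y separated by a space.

d=323: √d = [17; 1,34] (ℓ=2, even), read p_1/q_1
a_0=17:  p_0=17·1+0=17,  q_0=17·0+1=1
a_1=1:  p_1=1·17+1=18,  q_1=1·1+0=1
(x₁, y₁) = (18, 1);  18² − 323·1² = 1 ✓

18 1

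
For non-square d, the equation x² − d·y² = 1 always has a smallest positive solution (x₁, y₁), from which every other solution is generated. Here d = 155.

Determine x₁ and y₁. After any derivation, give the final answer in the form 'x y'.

249 20

[12; 2,4,2,24] for √155; ℓ=4 ⇒ convergent index 3
i=0: a=12 ⇒ p=12, q=1
…
i=2: a=4 ⇒ p=112, q=9
i=3: a=2 ⇒ p=249, q=20
→ (249, 20).  Check: 249²=62001, 155·20²=62000, difference 1.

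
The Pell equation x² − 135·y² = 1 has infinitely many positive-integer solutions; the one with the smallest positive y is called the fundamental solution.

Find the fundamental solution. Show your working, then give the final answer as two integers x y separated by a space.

244 21

√135 → a₀=11, period (1,1,1,1,1,1,1,22); ℓ=8 even so k=7
step 0: (11, 1)  from 11·(1,0) + (0,1)
step 1: (12, 1)  from 1·(11,1) + (1,0)
…
step 3: (35, 3)  from 1·(23,2) + (12,1)
step 4: (58, 5)  from 1·(35,3) + (23,2)
step 5: (93, 8)  from 1·(58,5) + (35,3)
step 6: (151, 13)  from 1·(93,8) + (58,5)
step 7: (244, 21)  from 1·(151,13) + (93,8)
(x₁, y₁) = (244, 21);  244² − 135·21² = 1 ✓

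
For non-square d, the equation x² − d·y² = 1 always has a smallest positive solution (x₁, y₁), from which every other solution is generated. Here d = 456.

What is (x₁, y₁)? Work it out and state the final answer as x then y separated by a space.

1025 48

d=456: √d = [21; 2,1,4,1,2,42] (ℓ=6, even), read p_5/q_5
i=0: a=21 ⇒ p=21, q=1
i=1: a=2 ⇒ p=43, q=2
i=2: a=1 ⇒ p=64, q=3
i=3: a=4 ⇒ p=299, q=14
i=4: a=1 ⇒ p=363, q=17
i=5: a=2 ⇒ p=1025, q=48
(x₁, y₁) = (1025, 48);  1025² − 456·48² = 1 ✓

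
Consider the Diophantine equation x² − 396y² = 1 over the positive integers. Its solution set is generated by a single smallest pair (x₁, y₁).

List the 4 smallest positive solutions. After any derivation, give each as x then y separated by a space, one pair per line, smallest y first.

199 10
79201 3980
31521799 1584030
12545596801 630439960

[19; 1,8,1,38] for √396; ℓ=4 ⇒ convergent index 3
k=0  a_k=19  p_k/q_k = 19/1
k=1  a_k=1  p_k/q_k = 20/1
k=2  a_k=8  p_k/q_k = 179/9
k=3  a_k=1  p_k/q_k = 199/10
(x₁, y₁) = (199, 10);  199² − 396·10² = 1 ✓
n=2: (199,10)∘(199,10) = (199·199+396·10·10, 199·10+10·199) = (79201,3980)
n=3: (79201,3980)∘(199,10) = (199·79201+396·10·3980, 199·3980+10·79201) = (31521799,1584030)
n=4: (31521799,1584030)∘(199,10) = (199·31521799+396·10·1584030, 199·1584030+10·31521799) = (12545596801,630439960)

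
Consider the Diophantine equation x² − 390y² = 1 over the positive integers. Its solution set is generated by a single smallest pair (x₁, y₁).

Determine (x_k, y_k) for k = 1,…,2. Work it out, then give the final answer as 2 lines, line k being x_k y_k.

79 4
12481 632

√390 = [19; 1,2,1,38, …], period ℓ=4 (even) → k=3
a_0=19:  p_0=19·1+0=19,  q_0=19·0+1=1
a_1=1:  p_1=1·19+1=20,  q_1=1·1+0=1
a_2=2:  p_2=2·20+19=59,  q_2=2·1+1=3
a_3=1:  p_3=1·59+20=79,  q_3=1·3+1=4
→ (79, 4).  Check: 79²=6241, 390·4²=6240, difference 1.
(x_2, y_2) = (79·79 + 390·4·4, 79·4 + 4·79) = (12481, 632)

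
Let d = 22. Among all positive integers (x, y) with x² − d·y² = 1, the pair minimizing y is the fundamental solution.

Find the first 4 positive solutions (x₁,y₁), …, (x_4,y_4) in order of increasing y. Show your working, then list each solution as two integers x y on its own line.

197 42
77617 16548
30580901 6519870
12048797377 2568812232

[4; 1,2,4,2,1,8] for √22; ℓ=6 ⇒ convergent index 5
step 0: (4, 1)  from 4·(1,0) + (0,1)
step 1: (5, 1)  from 1·(4,1) + (1,0)
…
step 4: (136, 29)  from 2·(61,13) + (14,3)
step 5: (197, 42)  from 1·(136,29) + (61,13)
(x₁, y₁) = (197, 42);  197² − 22·42² = 1 ✓
(x_2, y_2) = (197·197 + 22·42·42, 197·42 + 42·197) = (77617, 16548)
(x_3, y_3) = (197·77617 + 22·42·16548, 197·16548 + 42·77617) = (30580901, 6519870)
(x_4, y_4) = (197·30580901 + 22·42·6519870, 197·6519870 + 42·30580901) = (12048797377, 2568812232)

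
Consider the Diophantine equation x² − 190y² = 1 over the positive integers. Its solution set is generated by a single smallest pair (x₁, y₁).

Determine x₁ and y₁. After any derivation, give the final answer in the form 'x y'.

√190 = [13; 1,3,1,1,1,…,3,1,26, …], period ℓ=14 (even) → k=13
step 0: (13, 1)  from 13·(1,0) + (0,1)
…
step 2: (55, 4)  from 3·(14,1) + (13,1)
…
step 6: (510, 37)  from 2·(193,14) + (124,9)
…
step 8: (2936, 213)  from 2·(1213,88) + (510,37)
…
step 11: (11234, 815)  from 1·(7085,514) + (4149,301)
step 12: (40787, 2959)  from 3·(11234,815) + (7085,514)
step 13: (52021, 3774)  from 1·(40787,2959) + (11234,815)
fundamental: x₁=52021, y₁=3774  (since 2706184441 − 190·14243076 = 1)

52021 3774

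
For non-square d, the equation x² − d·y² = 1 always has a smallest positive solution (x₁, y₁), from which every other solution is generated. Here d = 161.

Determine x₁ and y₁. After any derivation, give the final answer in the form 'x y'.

d=161: √d = [12; 1,2,4,1,2,1,4,2,1,24] (ℓ=10, even), read p_9/q_9
step 0: (12, 1)  from 12·(1,0) + (0,1)
step 1: (13, 1)  from 1·(12,1) + (1,0)
…
step 4: (203, 16)  from 1·(165,13) + (38,3)
step 5: (571, 45)  from 2·(203,16) + (165,13)
step 6: (774, 61)  from 1·(571,45) + (203,16)
…
step 8: (8108, 639)  from 2·(3667,289) + (774,61)
step 9: (11775, 928)  from 1·(8108,639) + (3667,289)
(x₁, y₁) = (11775, 928);  11775² − 161·928² = 1 ✓

11775 928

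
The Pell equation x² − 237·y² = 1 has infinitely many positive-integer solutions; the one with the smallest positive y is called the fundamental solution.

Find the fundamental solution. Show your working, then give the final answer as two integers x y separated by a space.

d=237: √d = [15; 2,1,1,7,10,7,1,1,2,30] (ℓ=10, even), read p_9/q_9
a_0=15:  p_0=15·1+0=15,  q_0=15·0+1=1
a_1=2:  p_1=2·15+1=31,  q_1=2·1+0=2
…
a_4=7:  p_4=7·77+46=585,  q_4=7·5+3=38
a_5=10:  p_5=10·585+77=5927,  q_5=10·38+5=385
…
a_7=1:  p_7=1·42074+5927=48001,  q_7=1·2733+385=3118
a_8=1:  p_8=1·48001+42074=90075,  q_8=1·3118+2733=5851
a_9=2:  p_9=2·90075+48001=228151,  q_9=2·5851+3118=14820
→ (228151, 14820).  Check: 228151²=52052878801, 237·14820²=52052878800, difference 1.

228151 14820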